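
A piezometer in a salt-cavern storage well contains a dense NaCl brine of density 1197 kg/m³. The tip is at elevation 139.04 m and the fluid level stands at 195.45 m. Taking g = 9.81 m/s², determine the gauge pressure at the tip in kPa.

Pressure head ψ = h − z = 195.45 − 139.04 = 56.41 m.
P = ρgψ = 1197 × 9.81 × 56.41 = 662398 Pa ≈ 662 kPa.

P ≈ 662 kPa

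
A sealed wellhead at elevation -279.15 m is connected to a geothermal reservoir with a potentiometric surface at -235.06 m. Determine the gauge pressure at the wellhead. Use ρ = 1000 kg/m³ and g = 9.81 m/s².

Head above the cap: Δh = -235.06 − (-279.15) = 44.09 m.
P = ρgΔh = 1000 × 9.81 × 44.09 = 432523 Pa ≈ 433 kPa.

P ≈ 433 kPa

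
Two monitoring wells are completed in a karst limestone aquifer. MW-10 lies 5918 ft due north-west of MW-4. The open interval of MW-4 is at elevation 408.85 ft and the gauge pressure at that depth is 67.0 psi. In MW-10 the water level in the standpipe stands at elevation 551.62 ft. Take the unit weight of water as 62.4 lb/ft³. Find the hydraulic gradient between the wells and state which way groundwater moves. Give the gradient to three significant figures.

Pressure head at MW-4: ψ = 144·P/γ = 144 × 67.0 / 62.4 = 154.62 ft.
Total head at MW-4: h = z + ψ = 408.85 + 154.62 = 563.47 ft.
Total head at MW-10: h = 551.62 ft (water level in the piezometer is the total head).
Head difference: h(MW-4) − h(MW-10) = 563.47 − 551.62 = 11.85 ft.
Hydraulic gradient: i = |Δh| / L = 11.85 / 5918 = 0.00200.
Flow is from higher to lower head: from MW-4 toward MW-10, i.e. toward the north-west.

i ≈ 0.00200; groundwater flows toward the north-west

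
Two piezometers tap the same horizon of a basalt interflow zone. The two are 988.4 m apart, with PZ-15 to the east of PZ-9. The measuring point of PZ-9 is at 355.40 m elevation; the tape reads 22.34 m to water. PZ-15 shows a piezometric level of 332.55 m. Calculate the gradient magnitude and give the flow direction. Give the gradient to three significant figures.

i ≈ 0.000516; groundwater flows toward the east

Total head at PZ-9: h = 355.40 − 22.34 = 333.06 m.
Total head at PZ-15: h = 332.55 m (water level in the piezometer is the total head).
Head difference: h(PZ-9) − h(PZ-15) = 333.06 − 332.55 = 0.51 m.
Hydraulic gradient: i = |Δh| / L = 0.51 / 988.4 = 0.000516.
Flow is from higher to lower head: from PZ-9 toward PZ-15, i.e. toward the east.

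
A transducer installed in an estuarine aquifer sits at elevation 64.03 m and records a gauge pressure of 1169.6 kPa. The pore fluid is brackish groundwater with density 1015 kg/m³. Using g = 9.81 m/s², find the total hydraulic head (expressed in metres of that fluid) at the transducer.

h ≈ 181.49 m

ψ = P/(ρg) = 1169.6×1000 / (1015 × 9.81) = 117.46 m.
h = z + ψ = 64.03 + 117.46 = 181.49 m.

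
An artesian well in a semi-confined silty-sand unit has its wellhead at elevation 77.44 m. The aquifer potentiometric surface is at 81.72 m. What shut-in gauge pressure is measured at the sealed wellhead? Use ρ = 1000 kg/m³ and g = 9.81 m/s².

Head above the cap: Δh = 81.72 − 77.44 = 4.28 m.
P = ρgΔh = 1000 × 9.81 × 4.28 = 41987 Pa ≈ 42.0 kPa.

P ≈ 42.0 kPa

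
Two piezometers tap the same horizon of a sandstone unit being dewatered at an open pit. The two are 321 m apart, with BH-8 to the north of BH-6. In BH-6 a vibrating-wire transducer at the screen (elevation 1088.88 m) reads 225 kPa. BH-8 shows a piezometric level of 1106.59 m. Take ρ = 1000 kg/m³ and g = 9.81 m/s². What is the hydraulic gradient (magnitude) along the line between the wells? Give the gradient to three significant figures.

i ≈ 0.0163

Pressure head at BH-6: ψ = P/(ρg) = 225×1000 / (1000 × 9.81) = 22.94 m.
Total head at BH-6: h = z + ψ = 1088.88 + 22.94 = 1111.82 m.
Total head at BH-8: h = 1106.59 m (water level in the piezometer is the total head).
Head difference: h(BH-6) − h(BH-8) = 1111.82 − 1106.59 = 5.23 m.
Hydraulic gradient: i = |Δh| / L = 5.23 / 321 = 0.0163.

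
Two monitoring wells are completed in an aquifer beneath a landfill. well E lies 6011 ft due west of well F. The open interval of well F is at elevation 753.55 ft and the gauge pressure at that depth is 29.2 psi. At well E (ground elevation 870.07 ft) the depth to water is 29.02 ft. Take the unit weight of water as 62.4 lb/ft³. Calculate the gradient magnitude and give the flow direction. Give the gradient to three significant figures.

Pressure head at well F: ψ = 144·P/γ = 144 × 29.2 / 62.4 = 67.38 ft.
Total head at well F: h = z + ψ = 753.55 + 67.38 = 820.93 ft.
Total head at well E: h = 870.07 − 29.02 = 841.05 ft.
Head difference: h(well F) − h(well E) = 820.93 − 841.05 = -20.12 ft.
Hydraulic gradient: i = |Δh| / L = 20.12 / 6011 = 0.00335.
Flow is from higher to lower head: from well E toward well F, i.e. toward the east.

i ≈ 0.00335; groundwater flows toward the east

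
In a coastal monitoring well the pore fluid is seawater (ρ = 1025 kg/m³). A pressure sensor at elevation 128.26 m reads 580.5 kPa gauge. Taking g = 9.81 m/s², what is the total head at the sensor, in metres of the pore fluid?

ψ = P/(ρg) = 580.5×1000 / (1025 × 9.81) = 57.73 m.
h = z + ψ = 128.26 + 57.73 = 185.99 m.

h ≈ 185.99 m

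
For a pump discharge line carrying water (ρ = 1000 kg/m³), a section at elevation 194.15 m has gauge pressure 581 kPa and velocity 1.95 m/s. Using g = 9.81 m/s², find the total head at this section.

h ≈ 253.57 m

Pressure head ψ = P/(ρg) = 581×1000 / (1000 × 9.81) = 59.23 m.
Velocity head = v²/(2g) = 1.95² / (2 × 9.81) = 0.194 m.
h = z + ψ + v²/(2g) = 194.15 + 59.23 + 0.194 = 253.57 m.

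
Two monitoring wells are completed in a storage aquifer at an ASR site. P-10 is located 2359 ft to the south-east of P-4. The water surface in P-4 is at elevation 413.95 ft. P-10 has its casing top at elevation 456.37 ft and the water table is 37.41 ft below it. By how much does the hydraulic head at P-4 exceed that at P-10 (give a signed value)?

Δh ≈ -5.01 ft

Total head at P-4: h = 413.95 ft (water level in the piezometer is the total head).
Total head at P-10: h = 456.37 − 37.41 = 418.96 ft.
Head difference: h(P-4) − h(P-10) = 413.95 − 418.96 = -5.01 ft.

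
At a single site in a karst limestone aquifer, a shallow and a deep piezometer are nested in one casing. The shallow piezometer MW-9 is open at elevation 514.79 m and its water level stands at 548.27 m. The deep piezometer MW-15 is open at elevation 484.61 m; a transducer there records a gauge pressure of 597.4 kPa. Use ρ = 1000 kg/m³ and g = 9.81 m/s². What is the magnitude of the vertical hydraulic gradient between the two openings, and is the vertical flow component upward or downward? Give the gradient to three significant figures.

|i_v| ≈ 0.0915; vertical flow is downward

Total head at MW-9: h = 548.27 m (water level in the standpipe).
Pressure head at MW-15: ψ = P/(ρg) = 597.4×1000 / (1000 × 9.81) = 60.90 m.
Total head at MW-15: h = z + ψ = 484.61 + 60.90 = 545.51 m.
Δh = h(MW-9) − h(MW-15) = 548.27 − 545.51 = 2.76 m.
Vertical separation Δz = 514.79 − 484.61 = 30.18 m.
|i_v| = |Δh| / Δz = 2.76 / 30.18 = 0.0915.
Head is higher in the shallow piezometer, so vertical flow is downward (recharge condition).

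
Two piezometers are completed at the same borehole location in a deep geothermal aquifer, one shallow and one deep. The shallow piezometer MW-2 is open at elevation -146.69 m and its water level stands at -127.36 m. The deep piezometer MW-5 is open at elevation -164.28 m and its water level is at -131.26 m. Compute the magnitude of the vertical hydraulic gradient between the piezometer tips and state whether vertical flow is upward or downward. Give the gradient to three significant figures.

Total head at MW-2: h = -127.36 m (water level in the standpipe).
Total head at MW-5: h = -131.26 m.
Δh = h(MW-2) − h(MW-5) = -127.36 − (-131.26) = 3.90 m.
Vertical separation Δz = -146.69 − (-164.28) = 17.59 m.
|i_v| = |Δh| / Δz = 3.90 / 17.59 = 0.222.
Head is higher in the shallow piezometer, so vertical flow is downward (recharge condition).

|i_v| ≈ 0.222; vertical flow is downward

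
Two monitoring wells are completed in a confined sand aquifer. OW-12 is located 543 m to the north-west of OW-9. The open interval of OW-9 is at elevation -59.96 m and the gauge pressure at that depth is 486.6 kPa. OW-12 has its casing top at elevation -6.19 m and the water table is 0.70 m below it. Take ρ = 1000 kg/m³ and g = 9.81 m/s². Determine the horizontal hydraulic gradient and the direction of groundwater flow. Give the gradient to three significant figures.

i ≈ 0.00639; groundwater flows toward the south-east

Pressure head at OW-9: ψ = P/(ρg) = 486.6×1000 / (1000 × 9.81) = 49.60 m.
Total head at OW-9: h = z + ψ = -59.96 + 49.60 = -10.36 m.
Total head at OW-12: h = -6.19 − 0.70 = -6.89 m.
Head difference: h(OW-9) − h(OW-12) = -10.36 − (-6.89) = -3.47 m.
Hydraulic gradient: i = |Δh| / L = 3.47 / 543 = 0.00639.
Flow is from higher to lower head: from OW-12 toward OW-9, i.e. toward the south-east.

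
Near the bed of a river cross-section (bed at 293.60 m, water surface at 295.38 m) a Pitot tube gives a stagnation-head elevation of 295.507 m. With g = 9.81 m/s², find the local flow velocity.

Near the bed, under hydrostatic conditions, the piezometric head (z + ψ) equals the free-surface elevation, 295.38 m.
Velocity head = total − piezometric = 295.507 − 295.38 = 0.127 m.
v = √(2g·h_v) = √(2 × 9.81 × 0.127) = 1.58 m/s.

v ≈ 1.58 m/s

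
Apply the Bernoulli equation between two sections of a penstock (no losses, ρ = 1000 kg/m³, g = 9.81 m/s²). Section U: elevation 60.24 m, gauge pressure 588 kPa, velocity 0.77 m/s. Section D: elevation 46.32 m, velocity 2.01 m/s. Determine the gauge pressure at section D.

Pressure head at U: ψ₁ = P₁/(ρg) = 588×1000 / (1000 × 9.81) = 59.94 m.
Velocity heads: v₁²/2g = 0.77²/19.62 = 0.030 m; v₂²/2g = 2.01²/19.62 = 0.206 m.
Total head H = z₁ + ψ₁ + v₁²/2g = 60.24 + 59.94 + 0.030 = 120.21 m.
ψ₂ = H − z₂ − v₂²/2g = 120.21 − 46.32 − 0.206 = 73.68 m.
P₂ = ρgψ₂ = 1000 × 9.81 × 73.68 ≈ 723 kPa.

P₂ ≈ 723 kPa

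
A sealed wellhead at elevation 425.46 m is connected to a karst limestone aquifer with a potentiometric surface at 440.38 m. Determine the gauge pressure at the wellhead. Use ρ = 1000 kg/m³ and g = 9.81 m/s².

P ≈ 146 kPa

Head above the cap: Δh = 440.38 − 425.46 = 14.92 m.
P = ρgΔh = 1000 × 9.81 × 14.92 = 146365 Pa ≈ 146 kPa.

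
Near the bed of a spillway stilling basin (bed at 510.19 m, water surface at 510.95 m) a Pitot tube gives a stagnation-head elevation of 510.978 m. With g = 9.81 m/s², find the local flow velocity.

Near the bed, under hydrostatic conditions, the piezometric head (z + ψ) equals the free-surface elevation, 510.95 m.
Velocity head = total − piezometric = 510.978 − 510.95 = 0.028 m.
v = √(2g·h_v) = √(2 × 9.81 × 0.028) = 0.741 m/s.

v ≈ 0.741 m/s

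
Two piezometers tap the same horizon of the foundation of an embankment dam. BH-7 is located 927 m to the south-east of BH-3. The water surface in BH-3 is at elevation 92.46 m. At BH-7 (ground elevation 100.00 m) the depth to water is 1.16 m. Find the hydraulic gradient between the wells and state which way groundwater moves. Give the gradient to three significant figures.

Total head at BH-3: h = 92.46 m (water level in the piezometer is the total head).
Total head at BH-7: h = 100.00 − 1.16 = 98.84 m.
Head difference: h(BH-3) − h(BH-7) = 92.46 − 98.84 = -6.38 m.
Hydraulic gradient: i = |Δh| / L = 6.38 / 927 = 0.00688.
Flow is from higher to lower head: from BH-7 toward BH-3, i.e. toward the north-west.

i ≈ 0.00688; groundwater flows toward the north-west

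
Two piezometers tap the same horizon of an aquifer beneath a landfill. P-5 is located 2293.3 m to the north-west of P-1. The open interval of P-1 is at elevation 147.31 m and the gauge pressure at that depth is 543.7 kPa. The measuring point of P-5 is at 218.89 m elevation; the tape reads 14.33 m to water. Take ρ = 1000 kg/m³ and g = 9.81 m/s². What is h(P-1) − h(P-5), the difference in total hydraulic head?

Pressure head at P-1: ψ = P/(ρg) = 543.7×1000 / (1000 × 9.81) = 55.42 m.
Total head at P-1: h = z + ψ = 147.31 + 55.42 = 202.73 m.
Total head at P-5: h = 218.89 − 14.33 = 204.56 m.
Head difference: h(P-1) − h(P-5) = 202.73 − 204.56 = -1.83 m.

Δh ≈ -1.83 m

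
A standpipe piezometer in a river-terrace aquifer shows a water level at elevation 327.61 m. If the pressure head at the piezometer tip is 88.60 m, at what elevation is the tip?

z = h − ψ = 327.61 − 88.60 = 239.01 m.

z ≈ 239.01 m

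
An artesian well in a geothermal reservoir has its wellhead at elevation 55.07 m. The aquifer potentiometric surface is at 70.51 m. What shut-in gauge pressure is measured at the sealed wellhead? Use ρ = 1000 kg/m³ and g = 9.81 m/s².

Head above the cap: Δh = 70.51 − 55.07 = 15.44 m.
P = ρgΔh = 1000 × 9.81 × 15.44 = 151466 Pa ≈ 151 kPa.

P ≈ 151 kPa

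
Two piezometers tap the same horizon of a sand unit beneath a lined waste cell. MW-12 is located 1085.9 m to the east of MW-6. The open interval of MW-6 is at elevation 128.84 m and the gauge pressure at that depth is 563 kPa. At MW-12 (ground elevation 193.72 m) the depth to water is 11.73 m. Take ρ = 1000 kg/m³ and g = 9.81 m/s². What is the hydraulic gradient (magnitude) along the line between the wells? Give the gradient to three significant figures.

i ≈ 0.00390

Pressure head at MW-6: ψ = P/(ρg) = 563×1000 / (1000 × 9.81) = 57.39 m.
Total head at MW-6: h = z + ψ = 128.84 + 57.39 = 186.23 m.
Total head at MW-12: h = 193.72 − 11.73 = 181.99 m.
Head difference: h(MW-6) − h(MW-12) = 186.23 − 181.99 = 4.24 m.
Hydraulic gradient: i = |Δh| / L = 4.24 / 1085.9 = 0.00390.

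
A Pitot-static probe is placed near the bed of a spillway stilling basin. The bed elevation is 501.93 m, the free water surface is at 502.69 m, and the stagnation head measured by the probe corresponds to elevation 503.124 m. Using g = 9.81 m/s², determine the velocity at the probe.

Near the bed, under hydrostatic conditions, the piezometric head (z + ψ) equals the free-surface elevation, 502.69 m.
Velocity head = total − piezometric = 503.124 − 502.69 = 0.434 m.
v = √(2g·h_v) = √(2 × 9.81 × 0.434) = 2.92 m/s.

v ≈ 2.92 m/s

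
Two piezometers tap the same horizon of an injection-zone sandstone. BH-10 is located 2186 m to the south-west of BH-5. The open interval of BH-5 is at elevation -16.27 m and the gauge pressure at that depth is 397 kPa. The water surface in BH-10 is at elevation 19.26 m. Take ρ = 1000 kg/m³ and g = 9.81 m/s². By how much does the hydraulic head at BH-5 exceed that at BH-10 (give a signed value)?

Pressure head at BH-5: ψ = P/(ρg) = 397×1000 / (1000 × 9.81) = 40.47 m.
Total head at BH-5: h = z + ψ = -16.27 + 40.47 = 24.20 m.
Total head at BH-10: h = 19.26 m (water level in the piezometer is the total head).
Head difference: h(BH-5) − h(BH-10) = 24.20 − 19.26 = 4.94 m.

Δh ≈ 4.94 m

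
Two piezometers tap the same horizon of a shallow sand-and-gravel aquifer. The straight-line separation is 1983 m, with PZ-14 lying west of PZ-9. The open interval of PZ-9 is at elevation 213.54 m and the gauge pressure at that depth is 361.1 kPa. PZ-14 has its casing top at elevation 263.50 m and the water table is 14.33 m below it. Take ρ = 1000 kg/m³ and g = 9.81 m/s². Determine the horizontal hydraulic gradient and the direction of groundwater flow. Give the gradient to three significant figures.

Pressure head at PZ-9: ψ = P/(ρg) = 361.1×1000 / (1000 × 9.81) = 36.81 m.
Total head at PZ-9: h = z + ψ = 213.54 + 36.81 = 250.35 m.
Total head at PZ-14: h = 263.50 − 14.33 = 249.17 m.
Head difference: h(PZ-9) − h(PZ-14) = 250.35 − 249.17 = 1.18 m.
Hydraulic gradient: i = |Δh| / L = 1.18 / 1983 = 0.000595.
Flow is from higher to lower head: from PZ-9 toward PZ-14, i.e. toward the west.

i ≈ 0.000595; groundwater flows toward the west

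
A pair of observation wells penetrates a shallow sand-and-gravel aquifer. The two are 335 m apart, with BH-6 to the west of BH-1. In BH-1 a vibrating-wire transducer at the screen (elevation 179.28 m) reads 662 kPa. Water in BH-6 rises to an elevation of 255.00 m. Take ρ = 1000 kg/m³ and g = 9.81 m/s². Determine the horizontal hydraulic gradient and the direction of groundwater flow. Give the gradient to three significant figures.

Pressure head at BH-1: ψ = P/(ρg) = 662×1000 / (1000 × 9.81) = 67.48 m.
Total head at BH-1: h = z + ψ = 179.28 + 67.48 = 246.76 m.
Total head at BH-6: h = 255.00 m (water level in the piezometer is the total head).
Head difference: h(BH-1) − h(BH-6) = 246.76 − 255.00 = -8.24 m.
Hydraulic gradient: i = |Δh| / L = 8.24 / 335 = 0.0246.
Flow is from higher to lower head: from BH-6 toward BH-1, i.e. toward the east.

i ≈ 0.0246; groundwater flows toward the east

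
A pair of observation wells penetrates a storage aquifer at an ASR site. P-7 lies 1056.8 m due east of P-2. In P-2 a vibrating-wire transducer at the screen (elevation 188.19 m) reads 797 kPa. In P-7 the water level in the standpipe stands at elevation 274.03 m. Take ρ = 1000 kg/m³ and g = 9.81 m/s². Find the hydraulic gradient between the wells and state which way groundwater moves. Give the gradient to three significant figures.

i ≈ 0.00435; groundwater flows toward the west

Pressure head at P-2: ψ = P/(ρg) = 797×1000 / (1000 × 9.81) = 81.24 m.
Total head at P-2: h = z + ψ = 188.19 + 81.24 = 269.43 m.
Total head at P-7: h = 274.03 m (water level in the piezometer is the total head).
Head difference: h(P-2) − h(P-7) = 269.43 − 274.03 = -4.60 m.
Hydraulic gradient: i = |Δh| / L = 4.60 / 1056.8 = 0.00435.
Flow is from higher to lower head: from P-7 toward P-2, i.e. toward the west.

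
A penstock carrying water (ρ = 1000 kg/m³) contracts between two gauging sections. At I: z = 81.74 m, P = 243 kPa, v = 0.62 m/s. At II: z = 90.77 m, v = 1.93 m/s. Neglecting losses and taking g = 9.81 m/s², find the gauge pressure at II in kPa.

Pressure head at I: ψ₁ = P₁/(ρg) = 243×1000 / (1000 × 9.81) = 24.77 m.
Velocity heads: v₁²/2g = 0.62²/19.62 = 0.020 m; v₂²/2g = 1.93²/19.62 = 0.190 m.
Total head H = z₁ + ψ₁ + v₁²/2g = 81.74 + 24.77 + 0.020 = 106.53 m.
ψ₂ = H − z₂ − v₂²/2g = 106.53 − 90.77 − 0.190 = 15.57 m.
P₂ = ρgψ₂ = 1000 × 9.81 × 15.57 ≈ 153 kPa.

P₂ ≈ 153 kPa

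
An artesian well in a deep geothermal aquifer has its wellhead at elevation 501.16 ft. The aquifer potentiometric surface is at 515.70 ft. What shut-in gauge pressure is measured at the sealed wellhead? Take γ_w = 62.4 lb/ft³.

Head above the cap: Δh = 515.70 − 501.16 = 14.54 ft.
P = γΔh/144 = 62.4 × 14.54 / 144 = 6.30 psi.

P ≈ 6.30 psi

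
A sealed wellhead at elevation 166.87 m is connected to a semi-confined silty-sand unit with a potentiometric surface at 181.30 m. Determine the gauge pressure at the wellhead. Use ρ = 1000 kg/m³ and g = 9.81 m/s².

Head above the cap: Δh = 181.30 − 166.87 = 14.43 m.
P = ρgΔh = 1000 × 9.81 × 14.43 = 141558 Pa ≈ 142 kPa.

P ≈ 142 kPa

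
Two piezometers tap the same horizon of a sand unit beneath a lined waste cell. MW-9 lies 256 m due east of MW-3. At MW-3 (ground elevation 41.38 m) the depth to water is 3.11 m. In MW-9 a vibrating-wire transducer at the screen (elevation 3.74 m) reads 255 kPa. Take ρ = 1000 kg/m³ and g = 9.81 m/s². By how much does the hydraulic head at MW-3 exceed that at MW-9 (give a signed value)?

Total head at MW-3: h = 41.38 − 3.11 = 38.27 m.
Pressure head at MW-9: ψ = P/(ρg) = 255×1000 / (1000 × 9.81) = 25.99 m.
Total head at MW-9: h = z + ψ = 3.74 + 25.99 = 29.73 m.
Head difference: h(MW-3) − h(MW-9) = 38.27 − 29.73 = 8.54 m.

Δh ≈ 8.54 m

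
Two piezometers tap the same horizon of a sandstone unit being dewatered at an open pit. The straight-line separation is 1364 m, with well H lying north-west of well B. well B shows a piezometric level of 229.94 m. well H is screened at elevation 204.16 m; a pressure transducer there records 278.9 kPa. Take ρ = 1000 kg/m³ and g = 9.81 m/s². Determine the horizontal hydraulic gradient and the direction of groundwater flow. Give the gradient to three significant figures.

i ≈ 0.00194; groundwater flows toward the south-east

Total head at well B: h = 229.94 m (water level in the piezometer is the total head).
Pressure head at well H: ψ = P/(ρg) = 278.9×1000 / (1000 × 9.81) = 28.43 m.
Total head at well H: h = z + ψ = 204.16 + 28.43 = 232.59 m.
Head difference: h(well B) − h(well H) = 229.94 − 232.59 = -2.65 m.
Hydraulic gradient: i = |Δh| / L = 2.65 / 1364 = 0.00194.
Flow is from higher to lower head: from well H toward well B, i.e. toward the south-east.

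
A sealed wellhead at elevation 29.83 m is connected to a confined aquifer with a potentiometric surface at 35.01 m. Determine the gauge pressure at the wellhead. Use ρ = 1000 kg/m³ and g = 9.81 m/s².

P ≈ 50.8 kPa

Head above the cap: Δh = 35.01 − 29.83 = 5.18 m.
P = ρgΔh = 1000 × 9.81 × 5.18 = 50816 Pa ≈ 50.8 kPa.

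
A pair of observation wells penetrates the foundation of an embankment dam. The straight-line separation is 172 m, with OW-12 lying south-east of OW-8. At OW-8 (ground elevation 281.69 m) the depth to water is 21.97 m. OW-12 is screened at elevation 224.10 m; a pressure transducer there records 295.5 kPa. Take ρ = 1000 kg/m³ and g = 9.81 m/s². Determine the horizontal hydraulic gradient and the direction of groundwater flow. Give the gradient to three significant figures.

Total head at OW-8: h = 281.69 − 21.97 = 259.72 m.
Pressure head at OW-12: ψ = P/(ρg) = 295.5×1000 / (1000 × 9.81) = 30.12 m.
Total head at OW-12: h = z + ψ = 224.10 + 30.12 = 254.22 m.
Head difference: h(OW-8) − h(OW-12) = 259.72 − 254.22 = 5.50 m.
Hydraulic gradient: i = |Δh| / L = 5.50 / 172 = 0.0320.
Flow is from higher to lower head: from OW-8 toward OW-12, i.e. toward the south-east.

i ≈ 0.0320; groundwater flows toward the south-east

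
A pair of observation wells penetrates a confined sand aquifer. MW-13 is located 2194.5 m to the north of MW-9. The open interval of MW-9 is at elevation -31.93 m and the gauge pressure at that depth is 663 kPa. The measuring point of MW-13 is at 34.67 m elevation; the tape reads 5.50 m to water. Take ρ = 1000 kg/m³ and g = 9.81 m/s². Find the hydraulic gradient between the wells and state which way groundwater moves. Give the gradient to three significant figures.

i ≈ 0.00295; groundwater flows toward the north

Pressure head at MW-9: ψ = P/(ρg) = 663×1000 / (1000 × 9.81) = 67.58 m.
Total head at MW-9: h = z + ψ = -31.93 + 67.58 = 35.65 m.
Total head at MW-13: h = 34.67 − 5.50 = 29.17 m.
Head difference: h(MW-9) − h(MW-13) = 35.65 − 29.17 = 6.48 m.
Hydraulic gradient: i = |Δh| / L = 6.48 / 2194.5 = 0.00295.
Flow is from higher to lower head: from MW-9 toward MW-13, i.e. toward the north.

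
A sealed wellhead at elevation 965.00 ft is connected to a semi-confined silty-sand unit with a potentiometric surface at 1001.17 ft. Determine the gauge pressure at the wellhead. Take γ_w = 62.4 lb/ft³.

P ≈ 15.7 psi

Head above the cap: Δh = 1001.17 − 965.00 = 36.17 ft.
P = γΔh/144 = 62.4 × 36.17 / 144 = 15.7 psi.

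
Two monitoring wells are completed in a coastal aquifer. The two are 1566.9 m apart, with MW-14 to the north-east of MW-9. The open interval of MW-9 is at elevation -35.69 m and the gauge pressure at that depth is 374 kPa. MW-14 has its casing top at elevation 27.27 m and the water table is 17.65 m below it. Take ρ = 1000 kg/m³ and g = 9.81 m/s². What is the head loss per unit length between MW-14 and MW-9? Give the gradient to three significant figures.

Pressure head at MW-9: ψ = P/(ρg) = 374×1000 / (1000 × 9.81) = 38.12 m.
Total head at MW-9: h = z + ψ = -35.69 + 38.12 = 2.43 m.
Total head at MW-14: h = 27.27 − 17.65 = 9.62 m.
Head difference: h(MW-9) − h(MW-14) = 2.43 − 9.62 = -7.19 m.
Hydraulic gradient: i = |Δh| / L = 7.19 / 1566.9 = 0.00459.

i ≈ 0.00459 m/m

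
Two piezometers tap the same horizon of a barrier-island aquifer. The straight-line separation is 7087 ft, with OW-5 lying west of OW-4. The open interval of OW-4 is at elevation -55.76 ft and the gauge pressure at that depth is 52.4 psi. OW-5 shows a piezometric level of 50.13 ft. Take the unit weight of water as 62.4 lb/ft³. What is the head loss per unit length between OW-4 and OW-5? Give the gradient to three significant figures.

Pressure head at OW-4: ψ = 144·P/γ = 144 × 52.4 / 62.4 = 120.92 ft.
Total head at OW-4: h = z + ψ = -55.76 + 120.92 = 65.16 ft.
Total head at OW-5: h = 50.13 ft (water level in the piezometer is the total head).
Head difference: h(OW-4) − h(OW-5) = 65.16 − 50.13 = 15.03 ft.
Hydraulic gradient: i = |Δh| / L = 15.03 / 7087 = 0.00212.

i ≈ 0.00212 ft/ft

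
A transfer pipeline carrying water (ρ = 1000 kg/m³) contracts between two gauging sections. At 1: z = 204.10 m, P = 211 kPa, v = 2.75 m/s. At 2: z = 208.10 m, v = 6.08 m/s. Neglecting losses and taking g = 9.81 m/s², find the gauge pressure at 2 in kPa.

Pressure head at 1: ψ₁ = P₁/(ρg) = 211×1000 / (1000 × 9.81) = 21.51 m.
Velocity heads: v₁²/2g = 2.75²/19.62 = 0.385 m; v₂²/2g = 6.08²/19.62 = 1.884 m.
Total head H = z₁ + ψ₁ + v₁²/2g = 204.10 + 21.51 + 0.385 = 225.99 m.
ψ₂ = H − z₂ − v₂²/2g = 225.99 − 208.10 − 1.884 = 16.01 m.
P₂ = ρgψ₂ = 1000 × 9.81 × 16.01 ≈ 157 kPa.

P₂ ≈ 157 kPa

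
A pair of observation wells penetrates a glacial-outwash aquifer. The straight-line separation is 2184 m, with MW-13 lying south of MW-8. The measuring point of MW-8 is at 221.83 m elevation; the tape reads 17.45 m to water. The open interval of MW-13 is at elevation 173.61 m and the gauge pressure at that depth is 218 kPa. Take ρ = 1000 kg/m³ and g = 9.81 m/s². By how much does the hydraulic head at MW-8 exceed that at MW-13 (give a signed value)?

Δh ≈ 8.55 m

Total head at MW-8: h = 221.83 − 17.45 = 204.38 m.
Pressure head at MW-13: ψ = P/(ρg) = 218×1000 / (1000 × 9.81) = 22.22 m.
Total head at MW-13: h = z + ψ = 173.61 + 22.22 = 195.83 m.
Head difference: h(MW-8) − h(MW-13) = 204.38 − 195.83 = 8.55 m.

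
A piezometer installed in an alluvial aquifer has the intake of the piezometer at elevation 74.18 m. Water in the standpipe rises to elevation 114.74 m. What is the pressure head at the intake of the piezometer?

Total head h = 114.74 m (the water-surface elevation in the piezometer).
Pressure head ψ = h − z = 114.74 − 74.18 = 40.56 m.

ψ ≈ 40.56 m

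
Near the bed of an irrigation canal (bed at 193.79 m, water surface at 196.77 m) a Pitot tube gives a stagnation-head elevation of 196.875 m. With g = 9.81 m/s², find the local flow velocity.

Near the bed, under hydrostatic conditions, the piezometric head (z + ψ) equals the free-surface elevation, 196.77 m.
Velocity head = total − piezometric = 196.875 − 196.77 = 0.105 m.
v = √(2g·h_v) = √(2 × 9.81 × 0.105) = 1.44 m/s.

v ≈ 1.44 m/s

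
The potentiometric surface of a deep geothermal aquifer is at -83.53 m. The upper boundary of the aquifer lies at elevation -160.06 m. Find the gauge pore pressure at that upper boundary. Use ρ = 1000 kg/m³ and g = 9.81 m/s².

Pressure head at the aquifer top: ψ = h − z = -83.53 − (-160.06) = 76.53 m.
P = ρgψ = 1000 × 9.81 × 76.53 = 750759 Pa ≈ 751 kPa.

P ≈ 751 kPa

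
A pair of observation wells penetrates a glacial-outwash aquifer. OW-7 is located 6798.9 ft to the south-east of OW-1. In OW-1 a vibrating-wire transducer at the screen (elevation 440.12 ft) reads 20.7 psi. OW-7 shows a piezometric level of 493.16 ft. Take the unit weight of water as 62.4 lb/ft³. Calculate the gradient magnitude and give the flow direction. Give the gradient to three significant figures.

Pressure head at OW-1: ψ = 144·P/γ = 144 × 20.7 / 62.4 = 47.77 ft.
Total head at OW-1: h = z + ψ = 440.12 + 47.77 = 487.89 ft.
Total head at OW-7: h = 493.16 ft (water level in the piezometer is the total head).
Head difference: h(OW-1) − h(OW-7) = 487.89 − 493.16 = -5.27 ft.
Hydraulic gradient: i = |Δh| / L = 5.27 / 6798.9 = 0.000775.
Flow is from higher to lower head: from OW-7 toward OW-1, i.e. toward the north-west.

i ≈ 0.000775; groundwater flows toward the north-west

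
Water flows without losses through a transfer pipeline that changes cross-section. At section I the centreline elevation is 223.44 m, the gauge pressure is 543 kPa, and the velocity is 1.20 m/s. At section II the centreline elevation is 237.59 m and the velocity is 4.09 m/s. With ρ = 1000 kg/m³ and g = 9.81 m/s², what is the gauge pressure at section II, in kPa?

P₂ ≈ 397 kPa

Pressure head at I: ψ₁ = P₁/(ρg) = 543×1000 / (1000 × 9.81) = 55.35 m.
Velocity heads: v₁²/2g = 1.20²/19.62 = 0.073 m; v₂²/2g = 4.09²/19.62 = 0.853 m.
Total head H = z₁ + ψ₁ + v₁²/2g = 223.44 + 55.35 + 0.073 = 278.86 m.
ψ₂ = H − z₂ − v₂²/2g = 278.86 − 237.59 − 0.853 = 40.42 m.
P₂ = ρgψ₂ = 1000 × 9.81 × 40.42 ≈ 397 kPa.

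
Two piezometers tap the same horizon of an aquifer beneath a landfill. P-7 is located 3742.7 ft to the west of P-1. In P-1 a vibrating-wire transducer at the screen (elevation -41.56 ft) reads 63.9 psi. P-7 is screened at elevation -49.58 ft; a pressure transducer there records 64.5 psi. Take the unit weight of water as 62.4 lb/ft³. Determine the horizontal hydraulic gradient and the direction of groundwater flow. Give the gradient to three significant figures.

i ≈ 0.00177; groundwater flows toward the west

Pressure head at P-1: ψ = 144·P/γ = 144 × 63.9 / 62.4 = 147.46 ft.
Total head at P-1: h = z + ψ = -41.56 + 147.46 = 105.90 ft.
Pressure head at P-7: ψ = 144·P/γ = 144 × 64.5 / 62.4 = 148.85 ft.
Total head at P-7: h = z + ψ = -49.58 + 148.85 = 99.27 ft.
Head difference: h(P-1) − h(P-7) = 105.90 − 99.27 = 6.63 ft.
Hydraulic gradient: i = |Δh| / L = 6.63 / 3742.7 = 0.00177.
Flow is from higher to lower head: from P-1 toward P-7, i.e. toward the west.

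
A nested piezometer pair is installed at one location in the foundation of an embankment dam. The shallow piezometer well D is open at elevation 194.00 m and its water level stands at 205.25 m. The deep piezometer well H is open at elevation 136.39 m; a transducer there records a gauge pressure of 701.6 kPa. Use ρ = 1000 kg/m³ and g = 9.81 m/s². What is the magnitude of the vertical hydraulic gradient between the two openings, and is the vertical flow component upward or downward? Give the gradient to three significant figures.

|i_v| ≈ 0.0462; vertical flow is upward

Total head at well D: h = 205.25 m (water level in the standpipe).
Pressure head at well H: ψ = P/(ρg) = 701.6×1000 / (1000 × 9.81) = 71.52 m.
Total head at well H: h = z + ψ = 136.39 + 71.52 = 207.91 m.
Δh = h(well D) − h(well H) = 205.25 − 207.91 = -2.66 m.
Vertical separation Δz = 194.00 − 136.39 = 57.61 m.
|i_v| = |Δh| / Δz = 2.66 / 57.61 = 0.0462.
Head is higher in the deep piezometer, so vertical flow is upward (discharge condition).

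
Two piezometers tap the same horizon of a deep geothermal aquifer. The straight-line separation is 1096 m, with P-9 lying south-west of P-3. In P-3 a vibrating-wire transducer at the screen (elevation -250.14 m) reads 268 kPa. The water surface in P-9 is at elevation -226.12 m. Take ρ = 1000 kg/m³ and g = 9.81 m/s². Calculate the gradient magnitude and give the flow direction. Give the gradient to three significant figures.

Pressure head at P-3: ψ = P/(ρg) = 268×1000 / (1000 × 9.81) = 27.32 m.
Total head at P-3: h = z + ψ = -250.14 + 27.32 = -222.82 m.
Total head at P-9: h = -226.12 m (water level in the piezometer is the total head).
Head difference: h(P-3) − h(P-9) = -222.82 − (-226.12) = 3.30 m.
Hydraulic gradient: i = |Δh| / L = 3.30 / 1096 = 0.00301.
Flow is from higher to lower head: from P-3 toward P-9, i.e. toward the south-west.

i ≈ 0.00301; groundwater flows toward the south-west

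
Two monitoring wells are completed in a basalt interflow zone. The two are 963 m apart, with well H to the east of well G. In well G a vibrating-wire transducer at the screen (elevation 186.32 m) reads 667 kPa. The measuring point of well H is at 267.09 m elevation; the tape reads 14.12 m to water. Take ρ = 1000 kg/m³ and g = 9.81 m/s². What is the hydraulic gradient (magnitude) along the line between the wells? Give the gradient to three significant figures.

Pressure head at well G: ψ = P/(ρg) = 667×1000 / (1000 × 9.81) = 67.99 m.
Total head at well G: h = z + ψ = 186.32 + 67.99 = 254.31 m.
Total head at well H: h = 267.09 − 14.12 = 252.97 m.
Head difference: h(well G) − h(well H) = 254.31 − 252.97 = 1.34 m.
Hydraulic gradient: i = |Δh| / L = 1.34 / 963 = 0.00139.

i ≈ 0.00139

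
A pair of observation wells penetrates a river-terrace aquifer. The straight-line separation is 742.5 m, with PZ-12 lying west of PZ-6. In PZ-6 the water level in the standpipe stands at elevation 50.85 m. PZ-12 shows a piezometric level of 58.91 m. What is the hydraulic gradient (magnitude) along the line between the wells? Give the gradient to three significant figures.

i ≈ 0.0109

Total head at PZ-6: h = 50.85 m (water level in the piezometer is the total head).
Total head at PZ-12: h = 58.91 m (water level in the piezometer is the total head).
Head difference: h(PZ-6) − h(PZ-12) = 50.85 − 58.91 = -8.06 m.
Hydraulic gradient: i = |Δh| / L = 8.06 / 742.5 = 0.0109.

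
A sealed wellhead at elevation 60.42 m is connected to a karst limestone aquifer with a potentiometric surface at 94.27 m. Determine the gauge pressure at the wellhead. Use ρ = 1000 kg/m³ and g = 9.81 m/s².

P ≈ 332 kPa

Head above the cap: Δh = 94.27 − 60.42 = 33.85 m.
P = ρgΔh = 1000 × 9.81 × 33.85 = 332068 Pa ≈ 332 kPa.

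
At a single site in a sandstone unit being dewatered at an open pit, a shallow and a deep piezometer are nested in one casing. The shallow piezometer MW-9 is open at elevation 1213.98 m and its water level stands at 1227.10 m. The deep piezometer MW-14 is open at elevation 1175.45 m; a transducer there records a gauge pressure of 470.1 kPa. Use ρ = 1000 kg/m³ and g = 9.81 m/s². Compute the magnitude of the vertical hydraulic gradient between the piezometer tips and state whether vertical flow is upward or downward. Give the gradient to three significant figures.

Total head at MW-9: h = 1227.10 m (water level in the standpipe).
Pressure head at MW-14: ψ = P/(ρg) = 470.1×1000 / (1000 × 9.81) = 47.92 m.
Total head at MW-14: h = z + ψ = 1175.45 + 47.92 = 1223.37 m.
Δh = h(MW-9) − h(MW-14) = 1227.10 − 1223.37 = 3.73 m.
Vertical separation Δz = 1213.98 − 1175.45 = 38.53 m.
|i_v| = |Δh| / Δz = 3.73 / 38.53 = 0.0968.
Head is higher in the shallow piezometer, so vertical flow is downward (recharge condition).

|i_v| ≈ 0.0968; vertical flow is downward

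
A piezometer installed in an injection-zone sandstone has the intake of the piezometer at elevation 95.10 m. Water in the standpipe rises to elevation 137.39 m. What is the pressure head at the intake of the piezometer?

ψ ≈ 42.29 m

Total head h = 137.39 m (the water-surface elevation in the piezometer).
Pressure head ψ = h − z = 137.39 − 95.10 = 42.29 m.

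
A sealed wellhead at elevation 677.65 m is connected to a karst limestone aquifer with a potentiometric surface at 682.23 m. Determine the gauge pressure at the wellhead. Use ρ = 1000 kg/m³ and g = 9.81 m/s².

P ≈ 44.9 kPa

Head above the cap: Δh = 682.23 − 677.65 = 4.58 m.
P = ρgΔh = 1000 × 9.81 × 4.58 = 44930 Pa ≈ 44.9 kPa.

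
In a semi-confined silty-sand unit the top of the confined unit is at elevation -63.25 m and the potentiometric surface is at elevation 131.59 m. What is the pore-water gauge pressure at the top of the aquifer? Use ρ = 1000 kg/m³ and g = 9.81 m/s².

P ≈ 1910 kPa

Pressure head at the aquifer top: ψ = h − z = 131.59 − (-63.25) = 194.84 m.
P = ρgψ = 1000 × 9.81 × 194.84 = 1911380 Pa ≈ 1910 kPa.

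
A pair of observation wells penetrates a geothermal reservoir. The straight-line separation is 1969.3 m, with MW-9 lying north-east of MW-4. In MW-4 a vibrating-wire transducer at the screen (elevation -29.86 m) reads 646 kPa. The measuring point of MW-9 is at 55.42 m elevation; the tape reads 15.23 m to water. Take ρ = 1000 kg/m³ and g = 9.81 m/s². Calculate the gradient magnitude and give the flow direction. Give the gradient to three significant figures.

Pressure head at MW-4: ψ = P/(ρg) = 646×1000 / (1000 × 9.81) = 65.85 m.
Total head at MW-4: h = z + ψ = -29.86 + 65.85 = 35.99 m.
Total head at MW-9: h = 55.42 − 15.23 = 40.19 m.
Head difference: h(MW-4) − h(MW-9) = 35.99 − 40.19 = -4.20 m.
Hydraulic gradient: i = |Δh| / L = 4.20 / 1969.3 = 0.00213.
Flow is from higher to lower head: from MW-9 toward MW-4, i.e. toward the south-west.

i ≈ 0.00213; groundwater flows toward the south-west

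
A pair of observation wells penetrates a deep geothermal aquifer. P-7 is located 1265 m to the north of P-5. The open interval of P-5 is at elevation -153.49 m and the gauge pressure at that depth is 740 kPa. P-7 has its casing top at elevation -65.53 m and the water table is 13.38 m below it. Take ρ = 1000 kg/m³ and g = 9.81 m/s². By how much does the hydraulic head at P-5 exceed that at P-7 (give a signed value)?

Pressure head at P-5: ψ = P/(ρg) = 740×1000 / (1000 × 9.81) = 75.43 m.
Total head at P-5: h = z + ψ = -153.49 + 75.43 = -78.06 m.
Total head at P-7: h = -65.53 − 13.38 = -78.91 m.
Head difference: h(P-5) − h(P-7) = -78.06 − (-78.91) = 0.85 m.

Δh ≈ 0.85 m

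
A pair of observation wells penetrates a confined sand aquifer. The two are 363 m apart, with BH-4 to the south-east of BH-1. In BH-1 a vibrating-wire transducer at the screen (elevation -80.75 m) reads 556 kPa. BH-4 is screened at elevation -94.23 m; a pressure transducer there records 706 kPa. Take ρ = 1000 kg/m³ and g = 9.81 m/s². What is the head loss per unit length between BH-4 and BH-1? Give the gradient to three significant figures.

Pressure head at BH-1: ψ = P/(ρg) = 556×1000 / (1000 × 9.81) = 56.68 m.
Total head at BH-1: h = z + ψ = -80.75 + 56.68 = -24.07 m.
Pressure head at BH-4: ψ = P/(ρg) = 706×1000 / (1000 × 9.81) = 71.97 m.
Total head at BH-4: h = z + ψ = -94.23 + 71.97 = -22.26 m.
Head difference: h(BH-1) − h(BH-4) = -24.07 − (-22.26) = -1.81 m.
Hydraulic gradient: i = |Δh| / L = 1.81 / 363 = 0.00499.

i ≈ 0.00499 m/m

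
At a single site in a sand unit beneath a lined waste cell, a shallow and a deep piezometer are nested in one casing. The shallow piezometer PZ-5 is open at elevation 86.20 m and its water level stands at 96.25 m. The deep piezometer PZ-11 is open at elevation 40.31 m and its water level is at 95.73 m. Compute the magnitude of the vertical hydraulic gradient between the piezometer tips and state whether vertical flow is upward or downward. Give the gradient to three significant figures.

Total head at PZ-5: h = 96.25 m (water level in the standpipe).
Total head at PZ-11: h = 95.73 m.
Δh = h(PZ-5) − h(PZ-11) = 96.25 − 95.73 = 0.52 m.
Vertical separation Δz = 86.20 − 40.31 = 45.89 m.
|i_v| = |Δh| / Δz = 0.52 / 45.89 = 0.0113.
Head is higher in the shallow piezometer, so vertical flow is downward (recharge condition).

|i_v| ≈ 0.0113; vertical flow is downward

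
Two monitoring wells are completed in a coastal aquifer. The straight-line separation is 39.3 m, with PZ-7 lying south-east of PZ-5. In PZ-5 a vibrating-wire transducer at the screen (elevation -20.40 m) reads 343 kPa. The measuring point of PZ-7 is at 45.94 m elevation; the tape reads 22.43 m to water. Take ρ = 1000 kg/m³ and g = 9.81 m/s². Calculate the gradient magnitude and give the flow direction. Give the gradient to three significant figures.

i ≈ 0.228; groundwater flows toward the north-west

Pressure head at PZ-5: ψ = P/(ρg) = 343×1000 / (1000 × 9.81) = 34.96 m.
Total head at PZ-5: h = z + ψ = -20.40 + 34.96 = 14.56 m.
Total head at PZ-7: h = 45.94 − 22.43 = 23.51 m.
Head difference: h(PZ-5) − h(PZ-7) = 14.56 − 23.51 = -8.95 m.
Hydraulic gradient: i = |Δh| / L = 8.95 / 39.3 = 0.228.
Flow is from higher to lower head: from PZ-7 toward PZ-5, i.e. toward the north-west.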